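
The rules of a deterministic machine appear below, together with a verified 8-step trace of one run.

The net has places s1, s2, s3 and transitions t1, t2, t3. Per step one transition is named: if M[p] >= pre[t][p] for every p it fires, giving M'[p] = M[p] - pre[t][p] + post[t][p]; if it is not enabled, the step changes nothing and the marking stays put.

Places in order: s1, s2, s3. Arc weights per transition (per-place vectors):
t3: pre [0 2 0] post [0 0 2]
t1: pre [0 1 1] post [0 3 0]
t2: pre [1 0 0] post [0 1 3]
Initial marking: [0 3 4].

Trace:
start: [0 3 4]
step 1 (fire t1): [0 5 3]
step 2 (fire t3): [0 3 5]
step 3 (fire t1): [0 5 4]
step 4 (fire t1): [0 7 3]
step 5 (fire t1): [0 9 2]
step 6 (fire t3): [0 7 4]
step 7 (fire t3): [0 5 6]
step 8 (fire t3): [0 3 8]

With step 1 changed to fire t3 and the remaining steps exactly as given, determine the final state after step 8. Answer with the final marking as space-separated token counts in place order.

(re-executing from step 1 with the substitution; state before step 1: [0 3 4])
step 1 (fire t3): [0 1 6]
step 2 (fire t3): [0 1 6]
step 3 (fire t1): [0 3 5]
step 4 (fire t1): [0 5 4]
step 5 (fire t1): [0 7 3]
step 6 (fire t3): [0 5 5]
step 7 (fire t3): [0 3 7]
step 8 (fire t3): [0 1 9]

0 1 9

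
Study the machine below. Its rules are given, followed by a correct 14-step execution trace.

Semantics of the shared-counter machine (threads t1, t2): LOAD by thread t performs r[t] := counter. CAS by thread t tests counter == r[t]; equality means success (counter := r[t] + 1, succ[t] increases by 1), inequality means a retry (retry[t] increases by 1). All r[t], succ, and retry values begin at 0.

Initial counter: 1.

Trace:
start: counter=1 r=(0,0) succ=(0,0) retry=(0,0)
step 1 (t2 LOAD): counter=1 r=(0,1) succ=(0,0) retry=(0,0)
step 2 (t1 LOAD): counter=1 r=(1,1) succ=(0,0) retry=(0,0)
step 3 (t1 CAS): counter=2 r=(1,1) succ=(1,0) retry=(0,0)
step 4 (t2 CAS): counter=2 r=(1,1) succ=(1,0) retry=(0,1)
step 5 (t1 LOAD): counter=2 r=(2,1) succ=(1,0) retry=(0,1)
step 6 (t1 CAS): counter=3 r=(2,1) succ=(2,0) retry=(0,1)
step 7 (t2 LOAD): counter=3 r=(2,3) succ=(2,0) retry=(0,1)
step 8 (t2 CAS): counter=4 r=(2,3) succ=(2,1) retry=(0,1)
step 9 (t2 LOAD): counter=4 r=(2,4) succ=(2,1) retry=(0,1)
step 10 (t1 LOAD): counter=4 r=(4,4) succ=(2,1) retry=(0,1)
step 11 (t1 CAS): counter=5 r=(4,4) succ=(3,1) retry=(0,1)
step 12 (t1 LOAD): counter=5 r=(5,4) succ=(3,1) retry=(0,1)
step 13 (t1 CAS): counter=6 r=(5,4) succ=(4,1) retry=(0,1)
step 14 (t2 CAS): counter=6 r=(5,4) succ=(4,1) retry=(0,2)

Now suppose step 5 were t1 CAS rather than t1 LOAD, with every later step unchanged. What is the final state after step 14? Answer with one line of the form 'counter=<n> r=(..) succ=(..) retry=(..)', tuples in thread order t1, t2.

counter=5 r=(4,3) succ=(3,1) retry=(2,2)

(re-executing from step 5 with the substitution; state before step 5: counter=2 r=(1,1) succ=(1,0) retry=(0,1))
step 5 (t1 CAS): counter=2 r=(1,1) succ=(1,0) retry=(1,1)
step 6 (t1 CAS): counter=2 r=(1,1) succ=(1,0) retry=(2,1)
step 7 (t2 LOAD): counter=2 r=(1,2) succ=(1,0) retry=(2,1)
step 8 (t2 CAS): counter=3 r=(1,2) succ=(1,1) retry=(2,1)
step 9 (t2 LOAD): counter=3 r=(1,3) succ=(1,1) retry=(2,1)
step 10 (t1 LOAD): counter=3 r=(3,3) succ=(1,1) retry=(2,1)
step 11 (t1 CAS): counter=4 r=(3,3) succ=(2,1) retry=(2,1)
step 12 (t1 LOAD): counter=4 r=(4,3) succ=(2,1) retry=(2,1)
step 13 (t1 CAS): counter=5 r=(4,3) succ=(3,1) retry=(2,1)
step 14 (t2 CAS): counter=5 r=(4,3) succ=(3,1) retry=(2,2)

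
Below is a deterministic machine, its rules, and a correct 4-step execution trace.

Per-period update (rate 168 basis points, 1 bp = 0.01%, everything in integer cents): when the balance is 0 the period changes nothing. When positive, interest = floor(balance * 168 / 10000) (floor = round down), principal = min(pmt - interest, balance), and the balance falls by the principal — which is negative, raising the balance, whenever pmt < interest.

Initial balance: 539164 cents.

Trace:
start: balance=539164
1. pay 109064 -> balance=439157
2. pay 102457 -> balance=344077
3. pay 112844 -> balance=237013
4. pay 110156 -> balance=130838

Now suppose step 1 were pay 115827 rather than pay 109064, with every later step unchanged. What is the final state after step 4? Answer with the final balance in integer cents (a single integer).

(re-executing from step 1 with the substitution; state before step 1: balance=539164)
1. pay 115827 -> balance=432394
2. pay 102457 -> balance=337201
3. pay 112844 -> balance=230021
4. pay 110156 -> balance=123729

123729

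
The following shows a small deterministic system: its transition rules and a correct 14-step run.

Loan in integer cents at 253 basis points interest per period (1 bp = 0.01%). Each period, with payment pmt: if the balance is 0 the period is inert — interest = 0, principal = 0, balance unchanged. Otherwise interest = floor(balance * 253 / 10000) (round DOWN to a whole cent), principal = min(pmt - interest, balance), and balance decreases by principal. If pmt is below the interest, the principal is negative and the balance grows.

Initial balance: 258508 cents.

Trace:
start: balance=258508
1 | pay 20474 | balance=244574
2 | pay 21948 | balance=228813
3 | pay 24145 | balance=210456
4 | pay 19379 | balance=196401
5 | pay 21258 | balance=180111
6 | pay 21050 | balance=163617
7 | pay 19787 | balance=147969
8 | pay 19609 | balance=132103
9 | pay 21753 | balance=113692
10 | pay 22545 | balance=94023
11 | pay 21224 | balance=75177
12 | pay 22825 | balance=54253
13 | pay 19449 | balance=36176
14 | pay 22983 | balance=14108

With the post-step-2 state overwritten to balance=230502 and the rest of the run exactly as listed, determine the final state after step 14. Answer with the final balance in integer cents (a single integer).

state after step 2 := balance=230502
3 | pay 24145 | balance=212188
4 | pay 19379 | balance=198177
5 | pay 21258 | balance=181932
6 | pay 21050 | balance=165484
7 | pay 19787 | balance=149883
8 | pay 19609 | balance=134066
9 | pay 21753 | balance=115704
10 | pay 22545 | balance=96086
11 | pay 21224 | balance=77292
12 | pay 22825 | balance=56422
13 | pay 19449 | balance=38400
14 | pay 22983 | balance=16388

16388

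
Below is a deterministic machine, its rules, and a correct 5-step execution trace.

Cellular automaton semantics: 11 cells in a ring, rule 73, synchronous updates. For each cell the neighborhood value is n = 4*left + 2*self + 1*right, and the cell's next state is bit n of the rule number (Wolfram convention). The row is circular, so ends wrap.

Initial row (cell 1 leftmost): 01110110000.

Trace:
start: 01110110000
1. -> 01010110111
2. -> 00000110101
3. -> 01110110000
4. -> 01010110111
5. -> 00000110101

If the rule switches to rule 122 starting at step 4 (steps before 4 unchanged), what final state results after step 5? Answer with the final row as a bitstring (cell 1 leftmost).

(re-executing steps 4..5 under rule 122; state before step 4: 01110110000)
4. -> 11011111000
5. -> 11110001101

11110001101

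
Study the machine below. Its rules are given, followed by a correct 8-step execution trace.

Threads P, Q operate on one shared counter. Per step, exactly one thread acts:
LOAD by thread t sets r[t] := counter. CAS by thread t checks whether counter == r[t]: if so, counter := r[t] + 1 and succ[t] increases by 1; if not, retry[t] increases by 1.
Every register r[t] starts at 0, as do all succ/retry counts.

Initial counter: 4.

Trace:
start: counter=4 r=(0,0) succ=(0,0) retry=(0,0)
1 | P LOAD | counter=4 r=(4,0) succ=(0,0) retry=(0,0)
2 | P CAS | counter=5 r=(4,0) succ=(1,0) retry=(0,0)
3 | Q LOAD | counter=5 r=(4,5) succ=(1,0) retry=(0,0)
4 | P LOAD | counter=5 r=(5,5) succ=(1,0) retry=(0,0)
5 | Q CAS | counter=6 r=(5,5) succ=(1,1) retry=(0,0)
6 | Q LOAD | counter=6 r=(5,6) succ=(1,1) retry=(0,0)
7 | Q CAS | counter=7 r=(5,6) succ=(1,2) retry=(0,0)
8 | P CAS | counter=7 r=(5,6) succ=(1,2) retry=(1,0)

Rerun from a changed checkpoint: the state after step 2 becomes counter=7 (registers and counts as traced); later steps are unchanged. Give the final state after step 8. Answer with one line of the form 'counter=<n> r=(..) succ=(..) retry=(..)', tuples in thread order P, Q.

counter=9 r=(7,8) succ=(1,2) retry=(1,0)

state after step 2 := counter=7 r=(4,0) succ=(1,0) retry=(0,0)
3 | Q LOAD | counter=7 r=(4,7) succ=(1,0) retry=(0,0)
4 | P LOAD | counter=7 r=(7,7) succ=(1,0) retry=(0,0)
5 | Q CAS | counter=8 r=(7,7) succ=(1,1) retry=(0,0)
6 | Q LOAD | counter=8 r=(7,8) succ=(1,1) retry=(0,0)
7 | Q CAS | counter=9 r=(7,8) succ=(1,2) retry=(0,0)
8 | P CAS | counter=9 r=(7,8) succ=(1,2) retry=(1,0)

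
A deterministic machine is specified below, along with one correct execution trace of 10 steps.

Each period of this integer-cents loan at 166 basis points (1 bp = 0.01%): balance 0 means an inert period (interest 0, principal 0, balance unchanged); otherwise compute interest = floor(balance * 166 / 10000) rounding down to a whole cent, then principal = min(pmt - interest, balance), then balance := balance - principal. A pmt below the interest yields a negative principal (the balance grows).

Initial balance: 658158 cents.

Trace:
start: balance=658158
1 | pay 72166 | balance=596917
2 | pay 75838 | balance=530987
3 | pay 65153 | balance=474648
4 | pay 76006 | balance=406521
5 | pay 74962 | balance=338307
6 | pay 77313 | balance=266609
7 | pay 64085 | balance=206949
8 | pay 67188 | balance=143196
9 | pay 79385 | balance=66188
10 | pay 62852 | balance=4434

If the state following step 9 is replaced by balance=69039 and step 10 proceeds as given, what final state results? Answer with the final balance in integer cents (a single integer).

state after step 9 := balance=69039
10 | pay 62852 | balance=7333

7333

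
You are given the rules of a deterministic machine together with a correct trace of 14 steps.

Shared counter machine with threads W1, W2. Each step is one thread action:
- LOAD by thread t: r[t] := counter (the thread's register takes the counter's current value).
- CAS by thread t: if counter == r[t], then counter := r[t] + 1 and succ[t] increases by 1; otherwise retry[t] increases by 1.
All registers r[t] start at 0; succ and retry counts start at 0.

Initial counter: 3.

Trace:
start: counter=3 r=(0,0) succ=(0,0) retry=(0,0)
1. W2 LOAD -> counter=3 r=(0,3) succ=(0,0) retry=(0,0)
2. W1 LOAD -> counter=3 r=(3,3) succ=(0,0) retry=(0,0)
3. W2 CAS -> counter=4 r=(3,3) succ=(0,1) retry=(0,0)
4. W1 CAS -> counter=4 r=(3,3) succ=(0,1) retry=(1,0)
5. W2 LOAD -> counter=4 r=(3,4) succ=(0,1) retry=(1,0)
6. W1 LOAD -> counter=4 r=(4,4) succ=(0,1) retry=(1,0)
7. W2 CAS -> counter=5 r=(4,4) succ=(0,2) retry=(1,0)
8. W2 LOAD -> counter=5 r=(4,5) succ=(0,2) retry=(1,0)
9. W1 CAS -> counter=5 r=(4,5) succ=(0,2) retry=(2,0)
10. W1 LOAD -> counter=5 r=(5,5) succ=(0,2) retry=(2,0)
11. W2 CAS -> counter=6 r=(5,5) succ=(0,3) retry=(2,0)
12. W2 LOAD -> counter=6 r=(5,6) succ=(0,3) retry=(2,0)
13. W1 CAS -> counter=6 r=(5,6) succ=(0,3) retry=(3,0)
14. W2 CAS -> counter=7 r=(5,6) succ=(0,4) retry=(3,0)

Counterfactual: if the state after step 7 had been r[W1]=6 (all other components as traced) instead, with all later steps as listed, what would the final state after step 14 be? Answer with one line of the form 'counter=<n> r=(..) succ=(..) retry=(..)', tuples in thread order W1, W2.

counter=7 r=(5,6) succ=(0,4) retry=(3,0)

state after step 7 := counter=5 r=(6,4) succ=(0,2) retry=(1,0)
8. W2 LOAD -> counter=5 r=(6,5) succ=(0,2) retry=(1,0)
9. W1 CAS -> counter=5 r=(6,5) succ=(0,2) retry=(2,0)
10. W1 LOAD -> counter=5 r=(5,5) succ=(0,2) retry=(2,0)
11. W2 CAS -> counter=6 r=(5,5) succ=(0,3) retry=(2,0)
12. W2 LOAD -> counter=6 r=(5,6) succ=(0,3) retry=(2,0)
13. W1 CAS -> counter=6 r=(5,6) succ=(0,3) retry=(3,0)
14. W2 CAS -> counter=7 r=(5,6) succ=(0,4) retry=(3,0)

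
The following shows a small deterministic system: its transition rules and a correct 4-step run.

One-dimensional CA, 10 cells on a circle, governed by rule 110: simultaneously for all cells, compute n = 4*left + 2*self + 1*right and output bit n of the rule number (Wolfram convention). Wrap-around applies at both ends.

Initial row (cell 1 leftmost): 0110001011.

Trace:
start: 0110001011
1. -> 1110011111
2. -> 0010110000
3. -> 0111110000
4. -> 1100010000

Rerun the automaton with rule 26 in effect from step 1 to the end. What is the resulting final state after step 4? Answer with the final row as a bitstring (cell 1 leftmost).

0010110110

(re-executing steps 1..4 under rule 26; state before step 1: 0110001011)
1. -> 0101010010
2. -> 1000001101
3. -> 0100011001
4. -> 0010110110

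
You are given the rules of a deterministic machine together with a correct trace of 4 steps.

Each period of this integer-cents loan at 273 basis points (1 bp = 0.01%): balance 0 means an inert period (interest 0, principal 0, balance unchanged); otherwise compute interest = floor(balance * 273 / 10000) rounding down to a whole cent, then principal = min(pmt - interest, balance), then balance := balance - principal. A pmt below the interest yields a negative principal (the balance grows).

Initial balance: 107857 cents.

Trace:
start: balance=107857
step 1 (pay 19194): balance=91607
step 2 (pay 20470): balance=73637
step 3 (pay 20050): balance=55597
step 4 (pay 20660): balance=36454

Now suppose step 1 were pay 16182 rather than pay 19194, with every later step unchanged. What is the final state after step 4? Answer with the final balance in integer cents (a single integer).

39720

(re-executing from step 1 with the substitution; state before step 1: balance=107857)
step 1 (pay 16182): balance=94619
step 2 (pay 20470): balance=76732
step 3 (pay 20050): balance=58776
step 4 (pay 20660): balance=39720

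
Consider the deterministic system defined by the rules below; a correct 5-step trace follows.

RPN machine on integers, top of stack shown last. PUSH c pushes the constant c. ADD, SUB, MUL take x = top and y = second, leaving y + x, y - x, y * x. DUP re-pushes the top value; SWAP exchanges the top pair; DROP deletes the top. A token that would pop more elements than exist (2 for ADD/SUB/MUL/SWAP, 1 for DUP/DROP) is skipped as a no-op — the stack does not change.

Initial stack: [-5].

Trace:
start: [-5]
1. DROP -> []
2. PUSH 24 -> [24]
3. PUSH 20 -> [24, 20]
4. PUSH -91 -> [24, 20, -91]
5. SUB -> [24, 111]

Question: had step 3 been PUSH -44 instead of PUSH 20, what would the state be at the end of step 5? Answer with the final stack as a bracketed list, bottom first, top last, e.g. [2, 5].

[24, 47]

(re-executing from step 3 with the substitution; state before step 3: [24])
3. PUSH -44 -> [24, -44]
4. PUSH -91 -> [24, -44, -91]
5. SUB -> [24, 47]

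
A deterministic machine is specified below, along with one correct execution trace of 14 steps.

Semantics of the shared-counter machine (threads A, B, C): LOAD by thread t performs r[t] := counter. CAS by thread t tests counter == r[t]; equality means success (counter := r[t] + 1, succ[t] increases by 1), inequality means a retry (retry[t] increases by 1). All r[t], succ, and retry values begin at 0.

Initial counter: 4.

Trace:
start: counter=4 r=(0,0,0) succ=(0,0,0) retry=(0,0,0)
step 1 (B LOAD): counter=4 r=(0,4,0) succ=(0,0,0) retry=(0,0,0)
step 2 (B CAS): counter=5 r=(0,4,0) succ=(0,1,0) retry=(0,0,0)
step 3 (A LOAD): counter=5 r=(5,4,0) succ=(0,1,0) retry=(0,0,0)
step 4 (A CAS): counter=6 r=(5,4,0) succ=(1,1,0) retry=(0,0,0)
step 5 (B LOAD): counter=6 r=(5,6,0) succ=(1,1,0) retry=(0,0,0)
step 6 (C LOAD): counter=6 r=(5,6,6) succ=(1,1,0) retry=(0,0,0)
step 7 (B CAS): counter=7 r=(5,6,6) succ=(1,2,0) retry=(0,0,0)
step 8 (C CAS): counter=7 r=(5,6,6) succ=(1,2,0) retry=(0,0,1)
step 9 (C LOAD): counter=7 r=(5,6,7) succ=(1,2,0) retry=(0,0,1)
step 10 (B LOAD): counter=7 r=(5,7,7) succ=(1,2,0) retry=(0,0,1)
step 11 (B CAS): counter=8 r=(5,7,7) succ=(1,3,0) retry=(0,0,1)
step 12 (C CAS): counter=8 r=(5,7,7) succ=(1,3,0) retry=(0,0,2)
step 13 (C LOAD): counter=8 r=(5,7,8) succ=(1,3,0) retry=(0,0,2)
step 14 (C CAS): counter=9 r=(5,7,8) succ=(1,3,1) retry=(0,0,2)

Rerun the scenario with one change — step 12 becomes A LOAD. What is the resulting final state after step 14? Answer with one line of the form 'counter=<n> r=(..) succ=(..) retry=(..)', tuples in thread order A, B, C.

counter=9 r=(8,7,8) succ=(1,3,1) retry=(0,0,1)

(re-executing from step 12 with the substitution; state before step 12: counter=8 r=(5,7,7) succ=(1,3,0) retry=(0,0,1))
step 12 (A LOAD): counter=8 r=(8,7,7) succ=(1,3,0) retry=(0,0,1)
step 13 (C LOAD): counter=8 r=(8,7,8) succ=(1,3,0) retry=(0,0,1)
step 14 (C CAS): counter=9 r=(8,7,8) succ=(1,3,1) retry=(0,0,1)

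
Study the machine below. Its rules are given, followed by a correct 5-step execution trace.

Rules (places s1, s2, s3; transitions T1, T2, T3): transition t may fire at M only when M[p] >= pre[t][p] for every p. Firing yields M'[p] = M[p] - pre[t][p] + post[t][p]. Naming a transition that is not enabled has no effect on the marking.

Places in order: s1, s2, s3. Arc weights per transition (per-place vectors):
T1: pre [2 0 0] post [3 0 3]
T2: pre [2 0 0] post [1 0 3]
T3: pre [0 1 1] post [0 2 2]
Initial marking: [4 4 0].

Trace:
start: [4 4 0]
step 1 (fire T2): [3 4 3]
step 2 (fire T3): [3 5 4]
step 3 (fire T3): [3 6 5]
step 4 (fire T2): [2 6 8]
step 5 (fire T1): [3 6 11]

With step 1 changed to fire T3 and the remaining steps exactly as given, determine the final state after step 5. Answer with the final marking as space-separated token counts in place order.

(re-executing from step 1 with the substitution; state before step 1: [4 4 0])
step 1 (fire T3): [4 4 0]
step 2 (fire T3): [4 4 0]
step 3 (fire T3): [4 4 0]
step 4 (fire T2): [3 4 3]
step 5 (fire T1): [4 4 6]

4 4 6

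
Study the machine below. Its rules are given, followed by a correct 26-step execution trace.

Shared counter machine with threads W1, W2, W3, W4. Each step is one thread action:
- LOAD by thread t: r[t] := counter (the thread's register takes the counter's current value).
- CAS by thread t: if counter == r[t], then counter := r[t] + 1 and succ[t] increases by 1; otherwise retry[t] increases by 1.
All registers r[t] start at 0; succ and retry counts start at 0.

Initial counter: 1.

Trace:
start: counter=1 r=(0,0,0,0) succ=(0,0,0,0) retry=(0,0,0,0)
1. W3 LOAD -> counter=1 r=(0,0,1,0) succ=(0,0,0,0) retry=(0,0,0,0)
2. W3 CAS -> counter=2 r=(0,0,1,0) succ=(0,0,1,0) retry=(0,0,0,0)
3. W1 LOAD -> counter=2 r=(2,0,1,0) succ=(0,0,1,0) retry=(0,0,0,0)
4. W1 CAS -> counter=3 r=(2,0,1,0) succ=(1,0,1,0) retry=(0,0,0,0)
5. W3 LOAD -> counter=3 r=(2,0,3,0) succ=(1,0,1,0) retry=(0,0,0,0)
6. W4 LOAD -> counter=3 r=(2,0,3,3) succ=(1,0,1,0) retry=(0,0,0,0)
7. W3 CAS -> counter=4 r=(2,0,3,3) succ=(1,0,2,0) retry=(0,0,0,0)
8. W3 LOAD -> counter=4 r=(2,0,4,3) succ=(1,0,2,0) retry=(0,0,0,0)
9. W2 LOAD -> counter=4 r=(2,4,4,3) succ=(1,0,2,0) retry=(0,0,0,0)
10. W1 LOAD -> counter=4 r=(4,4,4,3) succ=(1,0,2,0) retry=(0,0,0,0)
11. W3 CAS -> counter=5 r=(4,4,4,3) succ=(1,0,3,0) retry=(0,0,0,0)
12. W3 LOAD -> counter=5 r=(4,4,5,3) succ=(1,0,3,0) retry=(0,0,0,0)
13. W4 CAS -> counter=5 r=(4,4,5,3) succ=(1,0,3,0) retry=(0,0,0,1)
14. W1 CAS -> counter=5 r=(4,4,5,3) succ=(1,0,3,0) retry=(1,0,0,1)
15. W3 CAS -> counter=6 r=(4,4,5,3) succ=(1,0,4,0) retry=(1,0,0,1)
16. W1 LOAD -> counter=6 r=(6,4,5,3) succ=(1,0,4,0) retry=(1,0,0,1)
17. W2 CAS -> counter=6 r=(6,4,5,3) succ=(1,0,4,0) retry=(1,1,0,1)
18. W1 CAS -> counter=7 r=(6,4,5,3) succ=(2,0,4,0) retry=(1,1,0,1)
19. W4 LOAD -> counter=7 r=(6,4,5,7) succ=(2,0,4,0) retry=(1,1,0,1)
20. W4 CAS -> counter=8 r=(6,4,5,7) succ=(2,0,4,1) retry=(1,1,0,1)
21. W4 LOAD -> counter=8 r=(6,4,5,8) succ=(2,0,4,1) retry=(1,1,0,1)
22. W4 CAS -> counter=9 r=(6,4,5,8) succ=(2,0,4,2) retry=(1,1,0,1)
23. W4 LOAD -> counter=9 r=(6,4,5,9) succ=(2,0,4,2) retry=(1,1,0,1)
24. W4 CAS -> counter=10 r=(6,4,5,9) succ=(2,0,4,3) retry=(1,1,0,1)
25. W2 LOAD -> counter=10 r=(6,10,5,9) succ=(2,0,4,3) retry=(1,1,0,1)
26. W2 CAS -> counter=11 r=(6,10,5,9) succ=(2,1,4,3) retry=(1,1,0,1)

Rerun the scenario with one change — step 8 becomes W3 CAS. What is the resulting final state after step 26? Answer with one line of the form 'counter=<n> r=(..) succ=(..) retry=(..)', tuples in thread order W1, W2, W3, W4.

counter=10 r=(5,9,4,8) succ=(3,1,2,3) retry=(0,1,3,1)

(re-executing from step 8 with the substitution; state before step 8: counter=4 r=(2,0,3,3) succ=(1,0,2,0) retry=(0,0,0,0))
8. W3 CAS -> counter=4 r=(2,0,3,3) succ=(1,0,2,0) retry=(0,0,1,0)
9. W2 LOAD -> counter=4 r=(2,4,3,3) succ=(1,0,2,0) retry=(0,0,1,0)
10. W1 LOAD -> counter=4 r=(4,4,3,3) succ=(1,0,2,0) retry=(0,0,1,0)
11. W3 CAS -> counter=4 r=(4,4,3,3) succ=(1,0,2,0) retry=(0,0,2,0)
12. W3 LOAD -> counter=4 r=(4,4,4,3) succ=(1,0,2,0) retry=(0,0,2,0)
13. W4 CAS -> counter=4 r=(4,4,4,3) succ=(1,0,2,0) retry=(0,0,2,1)
14. W1 CAS -> counter=5 r=(4,4,4,3) succ=(2,0,2,0) retry=(0,0,2,1)
15. W3 CAS -> counter=5 r=(4,4,4,3) succ=(2,0,2,0) retry=(0,0,3,1)
16. W1 LOAD -> counter=5 r=(5,4,4,3) succ=(2,0,2,0) retry=(0,0,3,1)
17. W2 CAS -> counter=5 r=(5,4,4,3) succ=(2,0,2,0) retry=(0,1,3,1)
18. W1 CAS -> counter=6 r=(5,4,4,3) succ=(3,0,2,0) retry=(0,1,3,1)
19. W4 LOAD -> counter=6 r=(5,4,4,6) succ=(3,0,2,0) retry=(0,1,3,1)
20. W4 CAS -> counter=7 r=(5,4,4,6) succ=(3,0,2,1) retry=(0,1,3,1)
21. W4 LOAD -> counter=7 r=(5,4,4,7) succ=(3,0,2,1) retry=(0,1,3,1)
22. W4 CAS -> counter=8 r=(5,4,4,7) succ=(3,0,2,2) retry=(0,1,3,1)
23. W4 LOAD -> counter=8 r=(5,4,4,8) succ=(3,0,2,2) retry=(0,1,3,1)
24. W4 CAS -> counter=9 r=(5,4,4,8) succ=(3,0,2,3) retry=(0,1,3,1)
25. W2 LOAD -> counter=9 r=(5,9,4,8) succ=(3,0,2,3) retry=(0,1,3,1)
26. W2 CAS -> counter=10 r=(5,9,4,8) succ=(3,1,2,3) retry=(0,1,3,1)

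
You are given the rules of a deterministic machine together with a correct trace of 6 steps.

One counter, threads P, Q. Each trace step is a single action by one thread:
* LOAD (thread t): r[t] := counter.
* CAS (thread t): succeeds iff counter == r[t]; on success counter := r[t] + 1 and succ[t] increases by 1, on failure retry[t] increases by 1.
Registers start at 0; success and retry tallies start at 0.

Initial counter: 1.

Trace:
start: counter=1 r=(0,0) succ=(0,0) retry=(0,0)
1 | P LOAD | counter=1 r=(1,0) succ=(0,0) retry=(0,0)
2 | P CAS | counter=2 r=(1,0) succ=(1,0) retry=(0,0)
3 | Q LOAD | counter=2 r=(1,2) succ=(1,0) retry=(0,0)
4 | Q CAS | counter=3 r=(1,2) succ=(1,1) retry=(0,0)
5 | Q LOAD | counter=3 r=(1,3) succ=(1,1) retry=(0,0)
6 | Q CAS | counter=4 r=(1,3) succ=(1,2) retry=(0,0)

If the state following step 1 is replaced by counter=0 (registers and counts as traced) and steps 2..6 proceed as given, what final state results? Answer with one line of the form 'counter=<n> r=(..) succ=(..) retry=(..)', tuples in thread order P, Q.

counter=2 r=(1,1) succ=(0,2) retry=(1,0)

state after step 1 := counter=0 r=(1,0) succ=(0,0) retry=(0,0)
2 | P CAS | counter=0 r=(1,0) succ=(0,0) retry=(1,0)
3 | Q LOAD | counter=0 r=(1,0) succ=(0,0) retry=(1,0)
4 | Q CAS | counter=1 r=(1,0) succ=(0,1) retry=(1,0)
5 | Q LOAD | counter=1 r=(1,1) succ=(0,1) retry=(1,0)
6 | Q CAS | counter=2 r=(1,1) succ=(0,2) retry=(1,0)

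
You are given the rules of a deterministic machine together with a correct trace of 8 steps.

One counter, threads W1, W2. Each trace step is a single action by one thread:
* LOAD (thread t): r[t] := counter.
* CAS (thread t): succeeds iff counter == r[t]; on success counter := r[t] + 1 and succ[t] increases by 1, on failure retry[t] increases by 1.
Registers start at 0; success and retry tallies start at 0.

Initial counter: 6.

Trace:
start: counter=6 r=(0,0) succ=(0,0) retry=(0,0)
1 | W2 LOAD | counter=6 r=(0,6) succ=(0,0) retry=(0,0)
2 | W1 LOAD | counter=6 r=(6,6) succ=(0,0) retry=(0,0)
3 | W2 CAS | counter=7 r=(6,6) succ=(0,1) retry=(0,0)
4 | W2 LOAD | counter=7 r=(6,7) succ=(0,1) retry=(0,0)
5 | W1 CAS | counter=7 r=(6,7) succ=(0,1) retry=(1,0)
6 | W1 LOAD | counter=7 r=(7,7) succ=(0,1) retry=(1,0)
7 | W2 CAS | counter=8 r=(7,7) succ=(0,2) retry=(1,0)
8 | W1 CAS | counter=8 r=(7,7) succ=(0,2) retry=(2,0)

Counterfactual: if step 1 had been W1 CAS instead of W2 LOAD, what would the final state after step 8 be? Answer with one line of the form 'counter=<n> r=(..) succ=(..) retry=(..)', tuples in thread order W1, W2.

(re-executing from step 1 with the substitution; state before step 1: counter=6 r=(0,0) succ=(0,0) retry=(0,0))
1 | W1 CAS | counter=6 r=(0,0) succ=(0,0) retry=(1,0)
2 | W1 LOAD | counter=6 r=(6,0) succ=(0,0) retry=(1,0)
3 | W2 CAS | counter=6 r=(6,0) succ=(0,0) retry=(1,1)
4 | W2 LOAD | counter=6 r=(6,6) succ=(0,0) retry=(1,1)
5 | W1 CAS | counter=7 r=(6,6) succ=(1,0) retry=(1,1)
6 | W1 LOAD | counter=7 r=(7,6) succ=(1,0) retry=(1,1)
7 | W2 CAS | counter=7 r=(7,6) succ=(1,0) retry=(1,2)
8 | W1 CAS | counter=8 r=(7,6) succ=(2,0) retry=(1,2)

counter=8 r=(7,6) succ=(2,0) retry=(1,2)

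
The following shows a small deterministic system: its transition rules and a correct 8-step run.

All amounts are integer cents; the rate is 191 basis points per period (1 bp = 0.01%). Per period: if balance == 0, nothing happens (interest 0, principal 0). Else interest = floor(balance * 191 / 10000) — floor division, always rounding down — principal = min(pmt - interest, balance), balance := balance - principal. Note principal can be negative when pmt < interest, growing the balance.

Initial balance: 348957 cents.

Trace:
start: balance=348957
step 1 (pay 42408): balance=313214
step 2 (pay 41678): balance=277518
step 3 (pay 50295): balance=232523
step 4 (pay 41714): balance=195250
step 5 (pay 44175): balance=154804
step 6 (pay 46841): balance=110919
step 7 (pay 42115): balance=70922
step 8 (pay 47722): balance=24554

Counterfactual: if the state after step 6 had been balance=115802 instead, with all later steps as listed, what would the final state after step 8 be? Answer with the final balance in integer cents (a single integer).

state after step 6 := balance=115802
step 7 (pay 42115): balance=75898
step 8 (pay 47722): balance=29625

29625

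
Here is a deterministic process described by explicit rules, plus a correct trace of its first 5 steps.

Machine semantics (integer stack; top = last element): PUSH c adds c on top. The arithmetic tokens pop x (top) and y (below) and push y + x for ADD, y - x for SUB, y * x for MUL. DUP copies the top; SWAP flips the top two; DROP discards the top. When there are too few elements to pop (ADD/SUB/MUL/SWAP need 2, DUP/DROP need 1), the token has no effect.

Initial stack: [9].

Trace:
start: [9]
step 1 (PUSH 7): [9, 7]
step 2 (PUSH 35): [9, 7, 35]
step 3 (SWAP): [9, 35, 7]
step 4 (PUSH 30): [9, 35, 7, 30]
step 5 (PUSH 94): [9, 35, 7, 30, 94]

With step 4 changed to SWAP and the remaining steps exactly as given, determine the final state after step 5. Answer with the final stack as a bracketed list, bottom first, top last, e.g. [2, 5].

(re-executing from step 4 with the substitution; state before step 4: [9, 35, 7])
step 4 (SWAP): [9, 7, 35]
step 5 (PUSH 94): [9, 7, 35, 94]

[9, 7, 35, 94]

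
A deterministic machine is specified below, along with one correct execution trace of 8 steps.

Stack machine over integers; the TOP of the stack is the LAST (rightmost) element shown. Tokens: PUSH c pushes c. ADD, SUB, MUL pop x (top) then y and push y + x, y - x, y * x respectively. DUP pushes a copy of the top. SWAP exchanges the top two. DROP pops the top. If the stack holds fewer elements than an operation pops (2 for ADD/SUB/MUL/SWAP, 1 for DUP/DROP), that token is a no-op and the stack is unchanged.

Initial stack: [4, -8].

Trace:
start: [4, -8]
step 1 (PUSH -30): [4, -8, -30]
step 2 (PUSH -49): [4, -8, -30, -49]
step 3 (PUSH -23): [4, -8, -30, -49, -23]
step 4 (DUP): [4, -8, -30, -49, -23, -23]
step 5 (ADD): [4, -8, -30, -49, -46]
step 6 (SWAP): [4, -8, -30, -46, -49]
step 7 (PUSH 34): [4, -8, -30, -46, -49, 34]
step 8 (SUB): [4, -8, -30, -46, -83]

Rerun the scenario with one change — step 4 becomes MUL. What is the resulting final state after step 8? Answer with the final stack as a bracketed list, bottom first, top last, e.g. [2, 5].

(re-executing from step 4 with the substitution; state before step 4: [4, -8, -30, -49, -23])
step 4 (MUL): [4, -8, -30, 1127]
step 5 (ADD): [4, -8, 1097]
step 6 (SWAP): [4, 1097, -8]
step 7 (PUSH 34): [4, 1097, -8, 34]
step 8 (SUB): [4, 1097, -42]

[4, 1097, -42]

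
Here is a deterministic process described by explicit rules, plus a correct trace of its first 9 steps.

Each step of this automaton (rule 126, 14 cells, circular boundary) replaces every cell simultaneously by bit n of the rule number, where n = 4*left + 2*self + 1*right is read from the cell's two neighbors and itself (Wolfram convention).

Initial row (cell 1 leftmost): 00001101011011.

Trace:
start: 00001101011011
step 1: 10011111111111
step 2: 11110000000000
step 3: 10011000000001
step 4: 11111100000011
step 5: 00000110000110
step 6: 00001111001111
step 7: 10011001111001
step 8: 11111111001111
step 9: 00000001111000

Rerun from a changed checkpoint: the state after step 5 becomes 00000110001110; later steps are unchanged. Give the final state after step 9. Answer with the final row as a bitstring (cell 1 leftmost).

state after step 5 := 00000110001110
step 6: 00001111011011
step 7: 10011001111111
step 8: 11111111000000
step 9: 10000001100001

10000001100001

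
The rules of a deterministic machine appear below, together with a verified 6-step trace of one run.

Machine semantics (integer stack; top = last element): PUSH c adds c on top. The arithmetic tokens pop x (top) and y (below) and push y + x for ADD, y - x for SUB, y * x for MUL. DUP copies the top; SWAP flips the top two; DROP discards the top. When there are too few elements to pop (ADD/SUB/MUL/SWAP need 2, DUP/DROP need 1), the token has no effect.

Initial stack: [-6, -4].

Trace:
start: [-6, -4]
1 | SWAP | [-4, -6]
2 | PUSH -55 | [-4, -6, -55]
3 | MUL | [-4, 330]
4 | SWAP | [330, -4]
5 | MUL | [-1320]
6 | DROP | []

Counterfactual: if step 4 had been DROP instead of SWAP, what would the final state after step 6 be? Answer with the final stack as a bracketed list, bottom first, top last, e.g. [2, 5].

[]

(re-executing from step 4 with the substitution; state before step 4: [-4, 330])
4 | DROP | [-4]
5 | MUL | [-4]
6 | DROP | []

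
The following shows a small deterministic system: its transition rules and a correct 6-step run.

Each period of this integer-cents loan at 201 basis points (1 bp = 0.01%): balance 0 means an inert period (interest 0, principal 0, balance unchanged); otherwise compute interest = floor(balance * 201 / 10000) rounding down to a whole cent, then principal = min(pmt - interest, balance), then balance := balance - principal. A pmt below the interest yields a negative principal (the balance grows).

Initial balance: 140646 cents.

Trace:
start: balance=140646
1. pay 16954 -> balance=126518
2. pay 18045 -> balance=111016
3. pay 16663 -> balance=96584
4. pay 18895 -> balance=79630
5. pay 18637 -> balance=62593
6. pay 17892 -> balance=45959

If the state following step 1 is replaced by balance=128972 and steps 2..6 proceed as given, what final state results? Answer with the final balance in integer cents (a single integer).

48668

state after step 1 := balance=128972
2. pay 18045 -> balance=113519
3. pay 16663 -> balance=99137
4. pay 18895 -> balance=82234
5. pay 18637 -> balance=65249
6. pay 17892 -> balance=48668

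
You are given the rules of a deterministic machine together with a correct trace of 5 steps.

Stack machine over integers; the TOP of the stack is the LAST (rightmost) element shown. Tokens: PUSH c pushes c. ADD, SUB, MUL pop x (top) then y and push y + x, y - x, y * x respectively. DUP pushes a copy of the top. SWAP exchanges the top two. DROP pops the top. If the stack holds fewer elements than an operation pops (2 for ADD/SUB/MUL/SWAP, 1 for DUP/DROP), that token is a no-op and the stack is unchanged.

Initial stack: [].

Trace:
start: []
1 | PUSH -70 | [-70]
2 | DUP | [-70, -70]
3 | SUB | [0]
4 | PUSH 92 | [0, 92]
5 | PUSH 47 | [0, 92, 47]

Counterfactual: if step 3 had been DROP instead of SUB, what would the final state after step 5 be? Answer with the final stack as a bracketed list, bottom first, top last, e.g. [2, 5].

(re-executing from step 3 with the substitution; state before step 3: [-70, -70])
3 | DROP | [-70]
4 | PUSH 92 | [-70, 92]
5 | PUSH 47 | [-70, 92, 47]

[-70, 92, 47]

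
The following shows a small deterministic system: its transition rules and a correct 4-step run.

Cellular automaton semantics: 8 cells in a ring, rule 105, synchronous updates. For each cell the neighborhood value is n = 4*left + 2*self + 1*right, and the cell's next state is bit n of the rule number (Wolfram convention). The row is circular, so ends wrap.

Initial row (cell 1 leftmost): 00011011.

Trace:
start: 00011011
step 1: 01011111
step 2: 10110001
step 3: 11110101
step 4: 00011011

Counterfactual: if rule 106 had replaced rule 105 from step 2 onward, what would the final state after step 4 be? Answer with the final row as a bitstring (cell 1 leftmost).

00010110

(re-executing steps 2..4 under rule 106; state before step 2: 01011111)
step 2: 10110001
step 3: 11110011
step 4: 00010110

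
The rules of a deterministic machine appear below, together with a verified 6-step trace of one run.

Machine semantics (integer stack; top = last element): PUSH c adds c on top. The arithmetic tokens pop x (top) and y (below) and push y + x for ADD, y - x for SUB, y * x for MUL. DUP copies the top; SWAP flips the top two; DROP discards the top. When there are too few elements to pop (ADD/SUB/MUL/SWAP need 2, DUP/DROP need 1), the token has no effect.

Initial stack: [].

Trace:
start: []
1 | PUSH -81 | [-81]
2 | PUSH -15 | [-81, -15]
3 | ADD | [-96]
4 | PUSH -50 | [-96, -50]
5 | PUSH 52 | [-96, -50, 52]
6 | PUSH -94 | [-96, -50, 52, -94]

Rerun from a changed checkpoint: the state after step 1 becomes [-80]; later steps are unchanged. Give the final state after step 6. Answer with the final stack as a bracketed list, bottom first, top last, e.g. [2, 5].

state after step 1 := [-80]
2 | PUSH -15 | [-80, -15]
3 | ADD | [-95]
4 | PUSH -50 | [-95, -50]
5 | PUSH 52 | [-95, -50, 52]
6 | PUSH -94 | [-95, -50, 52, -94]

[-95, -50, 52, -94]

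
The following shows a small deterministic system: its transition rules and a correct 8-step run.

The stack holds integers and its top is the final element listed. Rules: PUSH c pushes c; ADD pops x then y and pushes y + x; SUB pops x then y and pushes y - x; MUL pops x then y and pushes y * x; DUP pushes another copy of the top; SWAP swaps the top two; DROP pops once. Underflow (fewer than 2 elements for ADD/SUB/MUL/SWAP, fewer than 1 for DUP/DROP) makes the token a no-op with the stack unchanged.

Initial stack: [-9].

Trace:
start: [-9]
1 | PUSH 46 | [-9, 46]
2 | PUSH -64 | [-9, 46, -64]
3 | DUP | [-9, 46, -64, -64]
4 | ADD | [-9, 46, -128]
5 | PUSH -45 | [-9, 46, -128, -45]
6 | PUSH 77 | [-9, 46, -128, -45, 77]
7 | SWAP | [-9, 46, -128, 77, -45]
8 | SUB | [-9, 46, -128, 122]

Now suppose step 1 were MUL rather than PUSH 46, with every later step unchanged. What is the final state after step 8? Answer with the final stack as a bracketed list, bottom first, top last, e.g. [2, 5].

(re-executing from step 1 with the substitution; state before step 1: [-9])
1 | MUL | [-9]
2 | PUSH -64 | [-9, -64]
3 | DUP | [-9, -64, -64]
4 | ADD | [-9, -128]
5 | PUSH -45 | [-9, -128, -45]
6 | PUSH 77 | [-9, -128, -45, 77]
7 | SWAP | [-9, -128, 77, -45]
8 | SUB | [-9, -128, 122]

[-9, -128, 122]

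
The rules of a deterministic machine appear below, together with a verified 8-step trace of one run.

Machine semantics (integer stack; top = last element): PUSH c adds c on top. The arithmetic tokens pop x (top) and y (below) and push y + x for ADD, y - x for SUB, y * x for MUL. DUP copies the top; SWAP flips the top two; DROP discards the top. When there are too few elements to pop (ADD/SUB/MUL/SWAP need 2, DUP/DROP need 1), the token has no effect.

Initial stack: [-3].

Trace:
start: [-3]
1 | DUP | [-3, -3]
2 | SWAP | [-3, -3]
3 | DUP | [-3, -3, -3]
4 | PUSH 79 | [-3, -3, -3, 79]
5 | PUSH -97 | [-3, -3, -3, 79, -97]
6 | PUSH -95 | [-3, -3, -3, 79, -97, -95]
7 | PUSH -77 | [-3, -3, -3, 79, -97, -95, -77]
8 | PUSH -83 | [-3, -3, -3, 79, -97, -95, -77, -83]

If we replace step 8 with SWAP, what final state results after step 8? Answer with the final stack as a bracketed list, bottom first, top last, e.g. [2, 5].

[-3, -3, -3, 79, -97, -77, -95]

(re-executing from step 8 with the substitution; state before step 8: [-3, -3, -3, 79, -97, -95, -77])
8 | SWAP | [-3, -3, -3, 79, -97, -77, -95]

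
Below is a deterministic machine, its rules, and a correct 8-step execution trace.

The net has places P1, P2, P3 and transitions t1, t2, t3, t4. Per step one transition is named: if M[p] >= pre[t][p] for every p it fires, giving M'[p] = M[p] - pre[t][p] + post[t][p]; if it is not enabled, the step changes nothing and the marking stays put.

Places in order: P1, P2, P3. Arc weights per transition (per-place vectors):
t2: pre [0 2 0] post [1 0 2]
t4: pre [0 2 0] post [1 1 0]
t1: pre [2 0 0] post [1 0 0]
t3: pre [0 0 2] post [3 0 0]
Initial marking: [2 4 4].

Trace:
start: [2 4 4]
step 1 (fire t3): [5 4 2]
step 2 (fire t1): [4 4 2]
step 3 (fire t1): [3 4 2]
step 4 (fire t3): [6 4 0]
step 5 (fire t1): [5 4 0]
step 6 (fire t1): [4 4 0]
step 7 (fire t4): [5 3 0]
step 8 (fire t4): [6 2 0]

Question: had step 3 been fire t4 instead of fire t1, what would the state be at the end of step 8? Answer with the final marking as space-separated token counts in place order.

8 1 0

(re-executing from step 3 with the substitution; state before step 3: [4 4 2])
step 3 (fire t4): [5 3 2]
step 4 (fire t3): [8 3 0]
step 5 (fire t1): [7 3 0]
step 6 (fire t1): [6 3 0]
step 7 (fire t4): [7 2 0]
step 8 (fire t4): [8 1 0]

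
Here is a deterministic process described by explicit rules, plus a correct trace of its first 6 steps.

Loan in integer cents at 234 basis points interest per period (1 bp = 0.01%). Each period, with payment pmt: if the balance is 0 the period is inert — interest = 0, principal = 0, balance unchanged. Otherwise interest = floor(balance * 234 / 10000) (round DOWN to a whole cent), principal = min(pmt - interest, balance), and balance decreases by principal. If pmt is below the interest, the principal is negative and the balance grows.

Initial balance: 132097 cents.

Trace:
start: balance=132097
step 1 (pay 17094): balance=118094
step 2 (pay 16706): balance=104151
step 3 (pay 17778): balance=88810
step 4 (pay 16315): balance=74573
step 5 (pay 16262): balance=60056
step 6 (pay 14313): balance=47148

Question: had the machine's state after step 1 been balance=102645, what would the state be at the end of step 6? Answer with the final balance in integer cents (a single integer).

state after step 1 := balance=102645
step 2 (pay 16706): balance=88340
step 3 (pay 17778): balance=72629
step 4 (pay 16315): balance=58013
step 5 (pay 16262): balance=43108
step 6 (pay 14313): balance=29803

29803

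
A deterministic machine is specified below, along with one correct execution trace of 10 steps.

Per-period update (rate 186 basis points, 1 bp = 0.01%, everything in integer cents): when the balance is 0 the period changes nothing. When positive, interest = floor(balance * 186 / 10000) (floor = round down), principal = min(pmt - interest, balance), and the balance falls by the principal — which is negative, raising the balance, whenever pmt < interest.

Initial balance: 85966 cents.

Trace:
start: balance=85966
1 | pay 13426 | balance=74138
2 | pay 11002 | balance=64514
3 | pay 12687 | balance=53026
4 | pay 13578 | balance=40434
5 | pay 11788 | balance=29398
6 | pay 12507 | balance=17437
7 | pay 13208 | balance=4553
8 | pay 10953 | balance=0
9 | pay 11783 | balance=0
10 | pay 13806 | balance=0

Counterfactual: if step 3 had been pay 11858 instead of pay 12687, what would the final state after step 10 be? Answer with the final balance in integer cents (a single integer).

(re-executing from step 3 with the substitution; state before step 3: balance=64514)
3 | pay 11858 | balance=53855
4 | pay 13578 | balance=41278
5 | pay 11788 | balance=30257
6 | pay 12507 | balance=18312
7 | pay 13208 | balance=5444
8 | pay 10953 | balance=0
9 | pay 11783 | balance=0
10 | pay 13806 | balance=0

0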